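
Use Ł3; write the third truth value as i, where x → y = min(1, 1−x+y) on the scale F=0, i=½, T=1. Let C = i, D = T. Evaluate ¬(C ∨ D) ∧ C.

C ∨ D = i ∨ T = T
¬(C ∨ D) = ¬T = F
¬(C ∨ D) ∧ C = F ∧ i = F

F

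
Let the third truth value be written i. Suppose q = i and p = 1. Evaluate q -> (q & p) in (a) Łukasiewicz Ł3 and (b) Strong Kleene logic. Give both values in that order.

1; i

In Łukasiewicz Ł3: q & p = i & 1 = i
q -> (q & p) = i -> i = 1
In Strong Kleene logic: q & p = i & 1 = i
q -> (q & p) = i -> i = i  [~i | i]
They differ because Łukasiewicz Ł3 and Strong Kleene logic treat i differently under implication.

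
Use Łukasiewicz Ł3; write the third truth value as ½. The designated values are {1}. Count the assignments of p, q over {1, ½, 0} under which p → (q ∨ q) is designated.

Of the 9 assignments, 6 give a value in {1}.

6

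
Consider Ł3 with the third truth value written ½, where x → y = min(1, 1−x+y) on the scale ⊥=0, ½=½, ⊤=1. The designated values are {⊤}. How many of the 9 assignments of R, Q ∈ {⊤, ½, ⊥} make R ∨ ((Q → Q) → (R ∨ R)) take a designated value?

Designated under: (R=⊤, Q=⊤); (R=⊤, Q=½); (R=⊤, Q=⊥).

3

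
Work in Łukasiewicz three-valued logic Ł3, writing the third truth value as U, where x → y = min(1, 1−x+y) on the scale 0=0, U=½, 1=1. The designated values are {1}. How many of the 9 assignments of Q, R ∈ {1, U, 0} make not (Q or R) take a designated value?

1

Designated under: (Q=0, R=0).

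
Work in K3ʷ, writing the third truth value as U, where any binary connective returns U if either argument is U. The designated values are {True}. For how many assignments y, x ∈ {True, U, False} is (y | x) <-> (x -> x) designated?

3

Designated under: (y=True, x=True); (y=True, x=False); (y=False, x=True).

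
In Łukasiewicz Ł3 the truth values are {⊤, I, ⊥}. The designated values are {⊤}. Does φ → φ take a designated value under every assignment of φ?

Every assignment of φ over {⊤, I, ⊥} gives a value in {⊤}.
In particular, with φ=I: φ → φ = ⊤.

Yes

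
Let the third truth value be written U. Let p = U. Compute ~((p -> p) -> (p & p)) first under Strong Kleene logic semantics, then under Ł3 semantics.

U; U

In Strong Kleene logic: p -> p = U -> U = U  [~U | U]
p & p = U & U = U
(p -> p) -> (p & p) = U -> U = U
~((p -> p) -> (p & p)) = ~U = U
In Ł3: p -> p = U -> U = ⊤
p & p = U & U = U
(p -> p) -> (p & p) = ⊤ -> U = U
~((p -> p) -> (p & p)) = ~U = U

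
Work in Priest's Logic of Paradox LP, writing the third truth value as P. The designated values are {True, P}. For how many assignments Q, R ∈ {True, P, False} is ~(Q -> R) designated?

4

Designated under: (Q=True, R=P); (Q=True, R=False); (Q=P, R=P); (Q=P, R=False).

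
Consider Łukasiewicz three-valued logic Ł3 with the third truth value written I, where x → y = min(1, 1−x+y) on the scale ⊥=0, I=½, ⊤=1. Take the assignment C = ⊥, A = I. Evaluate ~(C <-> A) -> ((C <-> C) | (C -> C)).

C <-> A = ⊥ <-> I = I
~(C <-> A) = ~I = I
C <-> C = ⊥ <-> ⊥ = ⊤
C -> C = ⊥ -> ⊥ = ⊤
(C <-> C) | (C -> C) = ⊤ | ⊤ = ⊤
~(C <-> A) -> ((C <-> C) | (C -> C)) = I -> ⊤ = ⊤

⊤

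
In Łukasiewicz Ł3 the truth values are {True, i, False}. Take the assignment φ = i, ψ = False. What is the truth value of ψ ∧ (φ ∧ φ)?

False

φ ∧ φ = i ∧ i = i
ψ ∧ (φ ∧ φ) = False ∧ i = False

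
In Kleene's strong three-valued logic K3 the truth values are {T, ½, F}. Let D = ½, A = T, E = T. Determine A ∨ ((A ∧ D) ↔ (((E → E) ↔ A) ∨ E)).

T

A ∧ D = T ∧ ½ = ½
E → E = T → T = T
(E → E) ↔ A = T ↔ T = T
((E → E) ↔ A) ∨ E = T ∨ T = T
(A ∧ D) ↔ (((E → E) ↔ A) ∨ E) = ½ ↔ T = ½
A ∨ ((A ∧ D) ↔ (((E → E) ↔ A) ∨ E)) = T ∨ ½ = T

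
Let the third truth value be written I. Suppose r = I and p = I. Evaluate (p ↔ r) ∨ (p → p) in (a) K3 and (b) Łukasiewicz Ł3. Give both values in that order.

I; ⊤

In K3: p ↔ r = I ↔ I = I
p → p = I → I = I  [¬I ∨ I]
(p ↔ r) ∨ (p → p) = I ∨ I = I
In Łukasiewicz Ł3: p ↔ r = I ↔ I = ⊤
p → p = I → I = ⊤
(p ↔ r) ∨ (p → p) = ⊤ ∨ ⊤ = ⊤
They differ because K3 and Łukasiewicz Ł3 treat I differently under implication.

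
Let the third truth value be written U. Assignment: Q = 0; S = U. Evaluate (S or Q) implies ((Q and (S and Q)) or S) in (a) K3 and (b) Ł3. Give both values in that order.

U; 1

In K3: S or Q = U or 0 = U
S and Q = U and 0 = 0
Q and (S and Q) = 0 and 0 = 0
(Q and (S and Q)) or S = 0 or U = U
(S or Q) implies ((Q and (S and Q)) or S) = U implies U = U  [not U or U]
In Ł3: S or Q = U or 0 = U
S and Q = U and 0 = 0
Q and (S and Q) = 0 and 0 = 0
(Q and (S and Q)) or S = 0 or U = U
(S or Q) implies ((Q and (S and Q)) or S) = U implies U = 1  [min(1, 1−½+½)]
They differ because K3 and Ł3 treat U differently under implication.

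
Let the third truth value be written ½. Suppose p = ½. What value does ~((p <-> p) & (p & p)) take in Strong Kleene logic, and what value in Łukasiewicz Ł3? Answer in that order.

½; ½

In Strong Kleene logic: p <-> p = ½ <-> ½ = ½
p & p = ½ & ½ = ½
(p <-> p) & (p & p) = ½ & ½ = ½
~((p <-> p) & (p & p)) = ~½ = ½
In Łukasiewicz Ł3: p <-> p = ½ <-> ½ = True
p & p = ½ & ½ = ½
(p <-> p) & (p & p) = True & ½ = ½
~((p <-> p) & (p & p)) = ~½ = ½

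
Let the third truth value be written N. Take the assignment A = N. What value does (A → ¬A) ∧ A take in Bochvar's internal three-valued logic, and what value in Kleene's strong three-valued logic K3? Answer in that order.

N; N

In Bochvar's internal three-valued logic: ¬A = ¬N = N
A → ¬A = N → N = N  [any arg is the third value ⇒ result is the third value]
(A → ¬A) ∧ A = N ∧ N = N
In Kleene's strong three-valued logic K3: ¬A = ¬N = N
A → ¬A = N → N = N  [¬N ∨ N]
(A → ¬A) ∧ A = N ∧ N = N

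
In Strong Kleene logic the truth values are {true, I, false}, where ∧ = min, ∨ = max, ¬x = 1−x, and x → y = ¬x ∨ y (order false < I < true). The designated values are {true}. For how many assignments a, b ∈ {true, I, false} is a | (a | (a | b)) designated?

Of the 9 assignments, 5 give a value in {true}.

5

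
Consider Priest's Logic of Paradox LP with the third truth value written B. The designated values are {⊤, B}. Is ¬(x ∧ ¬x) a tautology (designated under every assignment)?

Every assignment of x over {⊤, B, ⊥} gives a value in {⊤, B}.
In particular, with x=B: ¬(x ∧ ¬x) = B.

Yes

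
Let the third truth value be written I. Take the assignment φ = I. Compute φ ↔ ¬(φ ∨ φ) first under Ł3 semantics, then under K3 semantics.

In Ł3: φ ∨ φ = I ∨ I = I
¬(φ ∨ φ) = ¬I = I
φ ↔ ¬(φ ∨ φ) = I ↔ I = T  [1 − |½−½|]
In K3: φ ∨ φ = I ∨ I = I
¬(φ ∨ φ) = ¬I = I
φ ↔ ¬(φ ∨ φ) = I ↔ I = I
They differ because Ł3 and K3 treat I differently under implication.

T; I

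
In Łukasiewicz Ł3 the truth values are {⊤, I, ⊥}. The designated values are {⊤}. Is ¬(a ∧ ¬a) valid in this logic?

No

Countermodel: a=I gives I, which is not designated.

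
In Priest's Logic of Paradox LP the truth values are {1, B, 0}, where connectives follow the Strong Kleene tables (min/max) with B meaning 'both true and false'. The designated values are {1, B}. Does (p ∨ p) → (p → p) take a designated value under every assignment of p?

Every assignment of p over {1, B, 0} gives a value in {1, B}.
In particular, with p=B: (p ∨ p) → (p → p) = B.

Yes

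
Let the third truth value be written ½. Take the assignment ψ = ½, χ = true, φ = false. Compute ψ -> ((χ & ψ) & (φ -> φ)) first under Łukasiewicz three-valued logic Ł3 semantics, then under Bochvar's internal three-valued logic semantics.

true; ½

In Łukasiewicz three-valued logic Ł3: χ & ψ = true & ½ = ½
φ -> φ = false -> false = true
(χ & ψ) & (φ -> φ) = ½ & true = ½
ψ -> ((χ & ψ) & (φ -> φ)) = ½ -> ½ = true  [min(1, 1−½+½)]
In Bochvar's internal three-valued logic: χ & ψ = true & ½ = ½
φ -> φ = false -> false = true
(χ & ψ) & (φ -> φ) = ½ & true = ½
ψ -> ((χ & ψ) & (φ -> φ)) = ½ -> ½ = ½  [any arg is the third value ⇒ result is the third value]
They differ because Łukasiewicz three-valued logic Ł3 and Bochvar's internal three-valued logic treat ½ differently under the binary connectives.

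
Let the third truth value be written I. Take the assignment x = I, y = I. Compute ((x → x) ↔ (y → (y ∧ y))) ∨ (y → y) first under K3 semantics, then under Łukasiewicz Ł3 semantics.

I; ⊤

In K3: x → x = I → I = I  [¬I ∨ I]
y ∧ y = I ∧ I = I
y → (y ∧ y) = I → I = I
(x → x) ↔ (y → (y ∧ y)) = I ↔ I = I
y → y = I → I = I
((x → x) ↔ (y → (y ∧ y))) ∨ (y → y) = I ∨ I = I
In Łukasiewicz Ł3: x → x = I → I = ⊤  [min(1, 1−½+½)]
y ∧ y = I ∧ I = I
y → (y ∧ y) = I → I = ⊤
(x → x) ↔ (y → (y ∧ y)) = ⊤ ↔ ⊤ = ⊤
y → y = I → I = ⊤
((x → x) ↔ (y → (y ∧ y))) ∨ (y → y) = ⊤ ∨ ⊤ = ⊤
They differ because K3 and Łukasiewicz Ł3 treat I differently under implication.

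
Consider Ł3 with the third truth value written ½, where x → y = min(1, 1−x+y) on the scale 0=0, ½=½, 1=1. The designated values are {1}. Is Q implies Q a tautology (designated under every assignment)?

Every assignment of Q over {1, ½, 0} gives a value in {1}.
In particular, with Q=½: Q implies Q = 1.

Yes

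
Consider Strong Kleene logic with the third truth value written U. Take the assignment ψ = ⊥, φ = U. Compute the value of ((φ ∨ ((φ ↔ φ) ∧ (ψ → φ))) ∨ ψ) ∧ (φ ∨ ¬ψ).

φ ↔ φ = U ↔ U = U
ψ → φ = ⊥ → U = ⊤  [¬⊥ ∨ U]
(φ ↔ φ) ∧ (ψ → φ) = U ∧ ⊤ = U
φ ∨ ((φ ↔ φ) ∧ (ψ → φ)) = U ∨ U = U
(φ ∨ ((φ ↔ φ) ∧ (ψ → φ))) ∨ ψ = U ∨ ⊥ = U
¬ψ = ¬⊥ = ⊤
φ ∨ ¬ψ = U ∨ ⊤ = ⊤
((φ ∨ ((φ ↔ φ) ∧ (ψ → φ))) ∨ ψ) ∧ (φ ∨ ¬ψ) = U ∧ ⊤ = U

U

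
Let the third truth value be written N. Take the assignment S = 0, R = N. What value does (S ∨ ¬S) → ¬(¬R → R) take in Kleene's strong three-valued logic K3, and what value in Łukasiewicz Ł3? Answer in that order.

In Kleene's strong three-valued logic K3: ¬S = ¬0 = 1
S ∨ ¬S = 0 ∨ 1 = 1
¬R = ¬N = N
¬R → R = N → N = N
¬(¬R → R) = ¬N = N
(S ∨ ¬S) → ¬(¬R → R) = 1 → N = N
In Łukasiewicz Ł3: ¬S = ¬0 = 1
S ∨ ¬S = 0 ∨ 1 = 1
¬R = ¬N = N
¬R → R = N → N = 1  [min(1, 1−½+½)]
¬(¬R → R) = ¬1 = 0
(S ∨ ¬S) → ¬(¬R → R) = 1 → 0 = 0
They differ because Kleene's strong three-valued logic K3 and Łukasiewicz Ł3 treat N differently under implication.

N; 0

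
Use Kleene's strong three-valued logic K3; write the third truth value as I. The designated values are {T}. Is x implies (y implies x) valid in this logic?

No

Countermodel: x=I, y=T gives I, which is not designated.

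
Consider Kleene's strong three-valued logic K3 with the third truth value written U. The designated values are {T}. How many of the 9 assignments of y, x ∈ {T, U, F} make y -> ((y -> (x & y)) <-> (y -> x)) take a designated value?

Of the 9 assignments, 5 give a value in {T}.

5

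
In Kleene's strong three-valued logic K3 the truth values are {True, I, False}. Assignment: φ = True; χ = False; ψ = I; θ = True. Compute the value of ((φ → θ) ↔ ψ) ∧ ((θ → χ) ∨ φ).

I

φ → θ = True → True = True
(φ → θ) ↔ ψ = True ↔ I = I
θ → χ = True → False = False
(θ → χ) ∨ φ = False ∨ True = True
((φ → θ) ↔ ψ) ∧ ((θ → χ) ∨ φ) = I ∧ True = I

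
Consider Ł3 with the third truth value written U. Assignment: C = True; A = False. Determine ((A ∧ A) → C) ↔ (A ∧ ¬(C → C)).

A ∧ A = False ∧ False = False
(A ∧ A) → C = False → True = True
C → C = True → True = True
¬(C → C) = ¬True = False
A ∧ ¬(C → C) = False ∧ False = False
((A ∧ A) → C) ↔ (A ∧ ¬(C → C)) = True ↔ False = False

False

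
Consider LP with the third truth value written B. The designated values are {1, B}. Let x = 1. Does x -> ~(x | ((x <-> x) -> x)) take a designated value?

No

x <-> x = 1 <-> 1 = 1
(x <-> x) -> x = 1 -> 1 = 1
x | ((x <-> x) -> x) = 1 | 1 = 1
~(x | ((x <-> x) -> x)) = ~1 = 0
x -> ~(x | ((x <-> x) -> x)) = 1 -> 0 = 0
0 ∉ {1, B}.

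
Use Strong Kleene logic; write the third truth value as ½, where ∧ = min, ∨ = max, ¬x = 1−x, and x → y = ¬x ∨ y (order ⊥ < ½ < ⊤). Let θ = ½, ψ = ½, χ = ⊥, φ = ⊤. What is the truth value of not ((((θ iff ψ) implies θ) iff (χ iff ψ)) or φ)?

⊥

θ iff ψ = ½ iff ½ = ½
(θ iff ψ) implies θ = ½ implies ½ = ½
χ iff ψ = ⊥ iff ½ = ½
((θ iff ψ) implies θ) iff (χ iff ψ) = ½ iff ½ = ½
(((θ iff ψ) implies θ) iff (χ iff ψ)) or φ = ½ or ⊤ = ⊤
not ((((θ iff ψ) implies θ) iff (χ iff ψ)) or φ) = not ⊤ = ⊥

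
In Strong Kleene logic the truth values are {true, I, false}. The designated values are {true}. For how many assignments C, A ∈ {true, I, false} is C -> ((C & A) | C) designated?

6

Of the 9 assignments, 6 give a value in {true}.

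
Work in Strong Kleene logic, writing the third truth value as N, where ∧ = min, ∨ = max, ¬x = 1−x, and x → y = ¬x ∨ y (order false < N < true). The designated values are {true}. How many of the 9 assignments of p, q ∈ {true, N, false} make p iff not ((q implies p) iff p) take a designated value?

1

Designated under: (p=false, q=true).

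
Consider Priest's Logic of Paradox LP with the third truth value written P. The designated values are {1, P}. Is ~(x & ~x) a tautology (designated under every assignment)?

Yes

Every assignment of x over {1, P, 0} gives a value in {1, P}.
In particular, with x=P: ~(x & ~x) = P.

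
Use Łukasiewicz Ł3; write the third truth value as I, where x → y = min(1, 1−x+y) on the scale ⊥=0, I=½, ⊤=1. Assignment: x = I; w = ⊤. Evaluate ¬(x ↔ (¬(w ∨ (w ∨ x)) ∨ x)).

w ∨ x = ⊤ ∨ I = ⊤
w ∨ (w ∨ x) = ⊤ ∨ ⊤ = ⊤
¬(w ∨ (w ∨ x)) = ¬⊤ = ⊥
¬(w ∨ (w ∨ x)) ∨ x = ⊥ ∨ I = I
x ↔ (¬(w ∨ (w ∨ x)) ∨ x) = I ↔ I = ⊤  [1 − |½−½|]
¬(x ↔ (¬(w ∨ (w ∨ x)) ∨ x)) = ¬⊤ = ⊥

⊥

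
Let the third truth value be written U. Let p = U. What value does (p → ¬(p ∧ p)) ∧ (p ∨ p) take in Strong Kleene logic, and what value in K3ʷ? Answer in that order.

In Strong Kleene logic: p ∧ p = U ∧ U = U
¬(p ∧ p) = ¬U = U
p → ¬(p ∧ p) = U → U = U  [¬U ∨ U]
p ∨ p = U ∨ U = U
(p → ¬(p ∧ p)) ∧ (p ∨ p) = U ∧ U = U
In K3ʷ: p ∧ p = U ∧ U = U
¬(p ∧ p) = ¬U = U
p → ¬(p ∧ p) = U → U = U  [any arg is the third value ⇒ result is the third value]
p ∨ p = U ∨ U = U
(p → ¬(p ∧ p)) ∧ (p ∨ p) = U ∧ U = U

U; U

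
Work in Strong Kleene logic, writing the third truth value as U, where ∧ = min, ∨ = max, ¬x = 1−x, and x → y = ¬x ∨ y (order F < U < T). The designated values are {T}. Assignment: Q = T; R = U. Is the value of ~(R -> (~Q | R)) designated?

~Q = ~T = F
~Q | R = F | U = U
R -> (~Q | R) = U -> U = U
~(R -> (~Q | R)) = ~U = U
U ∉ {T}.

No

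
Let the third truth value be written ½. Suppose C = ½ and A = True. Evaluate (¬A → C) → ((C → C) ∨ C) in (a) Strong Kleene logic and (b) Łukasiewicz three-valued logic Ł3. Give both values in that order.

½; True

In Strong Kleene logic: ¬A = ¬True = False
¬A → C = False → ½ = True  [¬False ∨ ½]
C → C = ½ → ½ = ½
(C → C) ∨ C = ½ ∨ ½ = ½
(¬A → C) → ((C → C) ∨ C) = True → ½ = ½
In Łukasiewicz three-valued logic Ł3: ¬A = ¬True = False
¬A → C = False → ½ = True  [min(1, 1−0+½)]
C → C = ½ → ½ = True
(C → C) ∨ C = True ∨ ½ = True
(¬A → C) → ((C → C) ∨ C) = True → True = True
They differ because Strong Kleene logic and Łukasiewicz three-valued logic Ł3 treat ½ differently under implication.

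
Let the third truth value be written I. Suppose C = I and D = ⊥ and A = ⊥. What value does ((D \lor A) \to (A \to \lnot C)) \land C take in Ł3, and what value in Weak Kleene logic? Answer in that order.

In Ł3: D \lor A = ⊥ \lor ⊥ = ⊥
\lnot C = \lnot I = I
A \to \lnot C = ⊥ \to I = ⊤  [min(1, 1−0+½)]
(D \lor A) \to (A \to \lnot C) = ⊥ \to ⊤ = ⊤
((D \lor A) \to (A \to \lnot C)) \land C = ⊤ \land I = I
In Weak Kleene logic: D \lor A = ⊥ \lor ⊥ = ⊥
\lnot C = \lnot I = I
A \to \lnot C = ⊥ \to I = I  [any arg is the third value ⇒ result is the third value]
(D \lor A) \to (A \to \lnot C) = ⊥ \to I = I
((D \lor A) \to (A \to \lnot C)) \land C = I \land I = I

I; I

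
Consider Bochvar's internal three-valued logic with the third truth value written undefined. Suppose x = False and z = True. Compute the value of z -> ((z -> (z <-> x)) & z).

z <-> x = True <-> False = False
z -> (z <-> x) = True -> False = False
(z -> (z <-> x)) & z = False & True = False
z -> ((z -> (z <-> x)) & z) = True -> False = False

False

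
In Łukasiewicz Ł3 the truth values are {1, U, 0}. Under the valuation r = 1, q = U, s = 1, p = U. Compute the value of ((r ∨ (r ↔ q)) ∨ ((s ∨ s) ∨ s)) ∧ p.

U

r ↔ q = 1 ↔ U = U  [1 − |1−½|]
r ∨ (r ↔ q) = 1 ∨ U = 1
s ∨ s = 1 ∨ 1 = 1
(s ∨ s) ∨ s = 1 ∨ 1 = 1
(r ∨ (r ↔ q)) ∨ ((s ∨ s) ∨ s) = 1 ∨ 1 = 1
((r ∨ (r ↔ q)) ∨ ((s ∨ s) ∨ s)) ∧ p = 1 ∧ U = U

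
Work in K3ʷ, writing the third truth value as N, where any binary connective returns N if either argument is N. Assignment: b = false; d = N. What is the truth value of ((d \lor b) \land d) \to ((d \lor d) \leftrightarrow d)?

N

d \lor b = N \lor false = N
(d \lor b) \land d = N \land N = N
d \lor d = N \lor N = N
(d \lor d) \leftrightarrow d = N \leftrightarrow N = N
((d \lor b) \land d) \to ((d \lor d) \leftrightarrow d) = N \to N = N  [any arg is the third value ⇒ result is the third value]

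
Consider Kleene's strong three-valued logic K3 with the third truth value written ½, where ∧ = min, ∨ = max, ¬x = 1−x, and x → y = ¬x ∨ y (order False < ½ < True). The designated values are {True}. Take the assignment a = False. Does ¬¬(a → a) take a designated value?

Yes

a → a = False → False = True
¬(a → a) = ¬True = False
¬¬(a → a) = ¬False = True
True ∈ {True}.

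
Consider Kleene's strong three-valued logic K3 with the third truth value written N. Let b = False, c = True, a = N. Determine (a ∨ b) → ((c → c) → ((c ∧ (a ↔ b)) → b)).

N

a ∨ b = N ∨ False = N
c → c = True → True = True
a ↔ b = N ↔ False = N
c ∧ (a ↔ b) = True ∧ N = N
(c ∧ (a ↔ b)) → b = N → False = N
(c → c) → ((c ∧ (a ↔ b)) → b) = True → N = N
(a ∨ b) → ((c → c) → ((c ∧ (a ↔ b)) → b)) = N → N = N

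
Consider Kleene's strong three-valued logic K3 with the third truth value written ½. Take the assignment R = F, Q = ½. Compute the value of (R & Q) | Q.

R & Q = F & ½ = F
(R & Q) | Q = F | ½ = ½

½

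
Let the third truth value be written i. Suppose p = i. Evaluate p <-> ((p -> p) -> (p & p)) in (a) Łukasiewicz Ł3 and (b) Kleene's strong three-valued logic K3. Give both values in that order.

In Łukasiewicz Ł3: p -> p = i -> i = T  [min(1, 1−½+½)]
p & p = i & i = i
(p -> p) -> (p & p) = T -> i = i
p <-> ((p -> p) -> (p & p)) = i <-> i = T
In Kleene's strong three-valued logic K3: p -> p = i -> i = i  [~i | i]
p & p = i & i = i
(p -> p) -> (p & p) = i -> i = i
p <-> ((p -> p) -> (p & p)) = i <-> i = i
They differ because Łukasiewicz Ł3 and Kleene's strong three-valued logic K3 treat i differently under implication.

T; i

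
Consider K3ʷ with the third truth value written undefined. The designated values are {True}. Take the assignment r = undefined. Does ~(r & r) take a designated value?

No

r & r = undefined & undefined = undefined
~(r & r) = ~undefined = undefined
undefined ∉ {True}.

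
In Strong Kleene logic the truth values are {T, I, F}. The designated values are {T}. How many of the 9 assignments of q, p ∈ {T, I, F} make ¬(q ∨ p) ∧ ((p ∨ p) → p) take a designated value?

1

Designated under: (q=F, p=F).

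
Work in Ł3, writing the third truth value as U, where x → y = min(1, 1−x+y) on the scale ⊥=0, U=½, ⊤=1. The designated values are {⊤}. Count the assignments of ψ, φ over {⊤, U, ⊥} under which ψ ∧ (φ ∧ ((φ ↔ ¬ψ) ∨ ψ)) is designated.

Designated under: (ψ=⊤, φ=⊤).

1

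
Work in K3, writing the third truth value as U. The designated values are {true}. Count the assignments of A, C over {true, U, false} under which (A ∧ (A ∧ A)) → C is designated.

Of the 9 assignments, 5 give a value in {true}.

5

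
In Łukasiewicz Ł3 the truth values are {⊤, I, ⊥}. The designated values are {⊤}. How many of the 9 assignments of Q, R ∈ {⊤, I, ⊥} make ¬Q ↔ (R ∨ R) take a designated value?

Designated under: (Q=⊤, R=⊥); (Q=I, R=I); (Q=⊥, R=⊤).

3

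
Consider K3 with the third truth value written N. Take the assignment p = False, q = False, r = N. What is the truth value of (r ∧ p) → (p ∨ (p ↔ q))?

True

r ∧ p = N ∧ False = False
p ↔ q = False ↔ False = True
p ∨ (p ↔ q) = False ∨ True = True
(r ∧ p) → (p ∨ (p ↔ q)) = False → True = True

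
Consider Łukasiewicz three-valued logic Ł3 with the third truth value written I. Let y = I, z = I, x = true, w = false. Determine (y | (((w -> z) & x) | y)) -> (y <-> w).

w -> z = false -> I = true  [min(1, 1−0+½)]
(w -> z) & x = true & true = true
((w -> z) & x) | y = true | I = true
y | (((w -> z) & x) | y) = I | true = true
y <-> w = I <-> false = I
(y | (((w -> z) & x) | y)) -> (y <-> w) = true -> I = I

I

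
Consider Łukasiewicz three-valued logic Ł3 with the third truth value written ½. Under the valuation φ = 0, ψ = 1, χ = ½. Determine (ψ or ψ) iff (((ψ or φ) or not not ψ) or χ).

ψ or ψ = 1 or 1 = 1
ψ or φ = 1 or 0 = 1
not ψ = not 1 = 0
not not ψ = not 0 = 1
(ψ or φ) or not not ψ = 1 or 1 = 1
((ψ or φ) or not not ψ) or χ = 1 or ½ = 1
(ψ or ψ) iff (((ψ or φ) or not not ψ) or χ) = 1 iff 1 = 1

1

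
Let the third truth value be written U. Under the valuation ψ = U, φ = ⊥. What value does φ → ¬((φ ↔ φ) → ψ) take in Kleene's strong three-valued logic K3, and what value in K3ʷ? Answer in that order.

⊤; U

In Kleene's strong three-valued logic K3: φ ↔ φ = ⊥ ↔ ⊥ = ⊤
(φ ↔ φ) → ψ = ⊤ → U = U  [¬⊤ ∨ U]
¬((φ ↔ φ) → ψ) = ¬U = U
φ → ¬((φ ↔ φ) → ψ) = ⊥ → U = ⊤
In K3ʷ: φ ↔ φ = ⊥ ↔ ⊥ = ⊤
(φ ↔ φ) → ψ = ⊤ → U = U
¬((φ ↔ φ) → ψ) = ¬U = U
φ → ¬((φ ↔ φ) → ψ) = ⊥ → U = U
They differ because Kleene's strong three-valued logic K3 and K3ʷ treat U differently under the binary connectives.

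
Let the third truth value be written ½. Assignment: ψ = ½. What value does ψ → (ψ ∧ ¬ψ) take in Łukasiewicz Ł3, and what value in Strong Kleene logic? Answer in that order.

1; ½

In Łukasiewicz Ł3: ¬ψ = ¬½ = ½
ψ ∧ ¬ψ = ½ ∧ ½ = ½
ψ → (ψ ∧ ¬ψ) = ½ → ½ = 1  [min(1, 1−½+½)]
In Strong Kleene logic: ¬ψ = ¬½ = ½
ψ ∧ ¬ψ = ½ ∧ ½ = ½
ψ → (ψ ∧ ¬ψ) = ½ → ½ = ½  [¬½ ∨ ½]
They differ because Łukasiewicz Ł3 and Strong Kleene logic treat ½ differently under implication.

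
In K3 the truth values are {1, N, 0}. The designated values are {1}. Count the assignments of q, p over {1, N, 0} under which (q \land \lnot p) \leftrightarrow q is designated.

4

Designated under: (q=1, p=0); (q=0, p=1); (q=0, p=N); (q=0, p=0).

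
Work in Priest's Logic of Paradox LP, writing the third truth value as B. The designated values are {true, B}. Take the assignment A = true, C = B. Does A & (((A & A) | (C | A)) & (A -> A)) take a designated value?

Yes

A & A = true & true = true
C | A = B | true = true
(A & A) | (C | A) = true | true = true
A -> A = true -> true = true
((A & A) | (C | A)) & (A -> A) = true & true = true
A & (((A & A) | (C | A)) & (A -> A)) = true & true = true
true ∈ {true, B}.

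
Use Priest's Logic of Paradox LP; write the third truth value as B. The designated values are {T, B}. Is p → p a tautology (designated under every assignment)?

Every assignment of p over {T, B, F} gives a value in {T, B}.
In particular, with p=B: p → p = B.

Yes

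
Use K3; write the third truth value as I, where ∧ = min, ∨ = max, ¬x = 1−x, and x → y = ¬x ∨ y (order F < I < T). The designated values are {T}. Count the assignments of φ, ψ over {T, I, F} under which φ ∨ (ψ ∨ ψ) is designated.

5

Of the 9 assignments, 5 give a value in {T}.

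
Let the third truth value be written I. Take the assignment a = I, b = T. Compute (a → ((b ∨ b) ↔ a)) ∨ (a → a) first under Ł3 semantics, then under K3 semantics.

T; I

In Ł3: b ∨ b = T ∨ T = T
(b ∨ b) ↔ a = T ↔ I = I
a → ((b ∨ b) ↔ a) = I → I = T
a → a = I → I = T
(a → ((b ∨ b) ↔ a)) ∨ (a → a) = T ∨ T = T
In K3: b ∨ b = T ∨ T = T
(b ∨ b) ↔ a = T ↔ I = I
a → ((b ∨ b) ↔ a) = I → I = I  [¬I ∨ I]
a → a = I → I = I
(a → ((b ∨ b) ↔ a)) ∨ (a → a) = I ∨ I = I
They differ because Ł3 and K3 treat I differently under implication.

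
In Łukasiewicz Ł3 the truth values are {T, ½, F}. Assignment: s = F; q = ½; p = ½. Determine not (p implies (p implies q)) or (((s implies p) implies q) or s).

½

p implies q = ½ implies ½ = T  [min(1, 1−½+½)]
p implies (p implies q) = ½ implies T = T
not (p implies (p implies q)) = not T = F
s implies p = F implies ½ = T
(s implies p) implies q = T implies ½ = ½
((s implies p) implies q) or s = ½ or F = ½
not (p implies (p implies q)) or (((s implies p) implies q) or s) = F or ½ = ½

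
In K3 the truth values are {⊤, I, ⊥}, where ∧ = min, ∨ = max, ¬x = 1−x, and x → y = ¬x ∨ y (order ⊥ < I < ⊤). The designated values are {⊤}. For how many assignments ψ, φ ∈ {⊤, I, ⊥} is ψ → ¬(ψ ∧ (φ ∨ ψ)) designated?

Designated under: (ψ=⊥, φ=⊤); (ψ=⊥, φ=I); (ψ=⊥, φ=⊥).

3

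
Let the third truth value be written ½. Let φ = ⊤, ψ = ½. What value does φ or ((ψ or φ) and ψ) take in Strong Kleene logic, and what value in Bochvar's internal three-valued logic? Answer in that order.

⊤; ½

In Strong Kleene logic: ψ or φ = ½ or ⊤ = ⊤
(ψ or φ) and ψ = ⊤ and ½ = ½
φ or ((ψ or φ) and ψ) = ⊤ or ½ = ⊤
In Bochvar's internal three-valued logic: ψ or φ = ½ or ⊤ = ½
(ψ or φ) and ψ = ½ and ½ = ½
φ or ((ψ or φ) and ψ) = ⊤ or ½ = ½
They differ because Strong Kleene logic and Bochvar's internal three-valued logic treat ½ differently under the binary connectives.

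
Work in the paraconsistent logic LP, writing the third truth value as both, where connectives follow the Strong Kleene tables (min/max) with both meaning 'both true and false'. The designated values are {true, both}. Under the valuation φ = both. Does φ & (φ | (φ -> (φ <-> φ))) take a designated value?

φ <-> φ = both <-> both = both
φ -> (φ <-> φ) = both -> both = both  [~both | both]
φ | (φ -> (φ <-> φ)) = both | both = both
φ & (φ | (φ -> (φ <-> φ))) = both & both = both
both ∈ {true, both}.

Yes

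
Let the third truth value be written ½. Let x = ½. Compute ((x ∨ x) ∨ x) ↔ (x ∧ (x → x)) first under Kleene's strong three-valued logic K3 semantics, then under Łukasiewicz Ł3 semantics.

In Kleene's strong three-valued logic K3: x ∨ x = ½ ∨ ½ = ½
(x ∨ x) ∨ x = ½ ∨ ½ = ½
x → x = ½ → ½ = ½  [¬½ ∨ ½]
x ∧ (x → x) = ½ ∧ ½ = ½
((x ∨ x) ∨ x) ↔ (x ∧ (x → x)) = ½ ↔ ½ = ½
In Łukasiewicz Ł3: x ∨ x = ½ ∨ ½ = ½
(x ∨ x) ∨ x = ½ ∨ ½ = ½
x → x = ½ → ½ = 1  [min(1, 1−½+½)]
x ∧ (x → x) = ½ ∧ 1 = ½
((x ∨ x) ∨ x) ↔ (x ∧ (x → x)) = ½ ↔ ½ = 1
They differ because Kleene's strong three-valued logic K3 and Łukasiewicz Ł3 treat ½ differently under implication.

½; 1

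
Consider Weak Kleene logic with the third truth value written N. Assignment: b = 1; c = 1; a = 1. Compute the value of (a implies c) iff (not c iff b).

0

a implies c = 1 implies 1 = 1
not c = not 1 = 0
not c iff b = 0 iff 1 = 0
(a implies c) iff (not c iff b) = 1 iff 0 = 0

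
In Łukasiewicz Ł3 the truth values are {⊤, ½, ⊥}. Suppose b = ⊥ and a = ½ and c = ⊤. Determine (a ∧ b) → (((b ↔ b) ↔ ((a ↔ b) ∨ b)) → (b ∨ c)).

a ∧ b = ½ ∧ ⊥ = ⊥
b ↔ b = ⊥ ↔ ⊥ = ⊤
a ↔ b = ½ ↔ ⊥ = ½
(a ↔ b) ∨ b = ½ ∨ ⊥ = ½
(b ↔ b) ↔ ((a ↔ b) ∨ b) = ⊤ ↔ ½ = ½
b ∨ c = ⊥ ∨ ⊤ = ⊤
((b ↔ b) ↔ ((a ↔ b) ∨ b)) → (b ∨ c) = ½ → ⊤ = ⊤
(a ∧ b) → (((b ↔ b) ↔ ((a ↔ b) ∨ b)) → (b ∨ c)) = ⊥ → ⊤ = ⊤

⊤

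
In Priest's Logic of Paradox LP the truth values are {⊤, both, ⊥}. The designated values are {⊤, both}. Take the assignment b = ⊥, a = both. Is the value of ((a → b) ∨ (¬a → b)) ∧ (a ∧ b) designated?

a → b = both → ⊥ = both  [¬both ∨ ⊥]
¬a = ¬both = both
¬a → b = both → ⊥ = both
(a → b) ∨ (¬a → b) = both ∨ both = both
a ∧ b = both ∧ ⊥ = ⊥
((a → b) ∨ (¬a → b)) ∧ (a ∧ b) = both ∧ ⊥ = ⊥
⊥ ∉ {⊤, both}.

No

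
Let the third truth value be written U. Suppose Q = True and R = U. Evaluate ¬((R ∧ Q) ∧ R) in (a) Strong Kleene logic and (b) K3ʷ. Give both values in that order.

U; U

In Strong Kleene logic: R ∧ Q = U ∧ True = U
(R ∧ Q) ∧ R = U ∧ U = U
¬((R ∧ Q) ∧ R) = ¬U = U
In K3ʷ: R ∧ Q = U ∧ True = U
(R ∧ Q) ∧ R = U ∧ U = U
¬((R ∧ Q) ∧ R) = ¬U = U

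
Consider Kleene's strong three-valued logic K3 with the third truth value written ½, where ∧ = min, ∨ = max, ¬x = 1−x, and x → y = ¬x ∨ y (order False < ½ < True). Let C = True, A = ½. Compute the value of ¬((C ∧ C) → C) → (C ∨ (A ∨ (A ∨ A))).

True

C ∧ C = True ∧ True = True
(C ∧ C) → C = True → True = True
¬((C ∧ C) → C) = ¬True = False
A ∨ A = ½ ∨ ½ = ½
A ∨ (A ∨ A) = ½ ∨ ½ = ½
C ∨ (A ∨ (A ∨ A)) = True ∨ ½ = True
¬((C ∧ C) → C) → (C ∨ (A ∨ (A ∨ A))) = False → True = True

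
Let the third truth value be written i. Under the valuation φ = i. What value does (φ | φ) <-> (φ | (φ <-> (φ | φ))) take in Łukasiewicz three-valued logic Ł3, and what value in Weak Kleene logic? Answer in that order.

i; i

In Łukasiewicz three-valued logic Ł3: φ | φ = i | i = i
φ | φ = i | i = i
φ <-> (φ | φ) = i <-> i = T
φ | (φ <-> (φ | φ)) = i | T = T
(φ | φ) <-> (φ | (φ <-> (φ | φ))) = i <-> T = i
In Weak Kleene logic: φ | φ = i | i = i
φ | φ = i | i = i
φ <-> (φ | φ) = i <-> i = i
φ | (φ <-> (φ | φ)) = i | i = i
(φ | φ) <-> (φ | (φ <-> (φ | φ))) = i <-> i = i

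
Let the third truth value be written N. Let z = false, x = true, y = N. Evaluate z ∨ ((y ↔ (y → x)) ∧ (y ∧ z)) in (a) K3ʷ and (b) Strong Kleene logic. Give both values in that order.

N; false

In K3ʷ: y → x = N → true = N
y ↔ (y → x) = N ↔ N = N
y ∧ z = N ∧ false = N
(y ↔ (y → x)) ∧ (y ∧ z) = N ∧ N = N
z ∨ ((y ↔ (y → x)) ∧ (y ∧ z)) = false ∨ N = N
In Strong Kleene logic: y → x = N → true = true
y ↔ (y → x) = N ↔ true = N
y ∧ z = N ∧ false = false
(y ↔ (y → x)) ∧ (y ∧ z) = N ∧ false = false
z ∨ ((y ↔ (y → x)) ∧ (y ∧ z)) = false ∨ false = false
They differ because K3ʷ and Strong Kleene logic treat N differently under the binary connectives.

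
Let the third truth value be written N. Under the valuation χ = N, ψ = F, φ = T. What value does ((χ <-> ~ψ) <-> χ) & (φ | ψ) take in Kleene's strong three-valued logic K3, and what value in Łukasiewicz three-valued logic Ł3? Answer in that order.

In Kleene's strong three-valued logic K3: ~ψ = ~F = T
χ <-> ~ψ = N <-> T = N
(χ <-> ~ψ) <-> χ = N <-> N = N
φ | ψ = T | F = T
((χ <-> ~ψ) <-> χ) & (φ | ψ) = N & T = N
In Łukasiewicz three-valued logic Ł3: ~ψ = ~F = T
χ <-> ~ψ = N <-> T = N  [1 − |½−1|]
(χ <-> ~ψ) <-> χ = N <-> N = T
φ | ψ = T | F = T
((χ <-> ~ψ) <-> χ) & (φ | ψ) = T & T = T
They differ because Kleene's strong three-valued logic K3 and Łukasiewicz three-valued logic Ł3 treat N differently under implication.

N; T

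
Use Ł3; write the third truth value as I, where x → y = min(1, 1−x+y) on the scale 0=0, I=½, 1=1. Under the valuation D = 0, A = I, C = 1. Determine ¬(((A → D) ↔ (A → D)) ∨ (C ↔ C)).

0

A → D = I → 0 = I  [min(1, 1−½+0)]
A → D = I → 0 = I
(A → D) ↔ (A → D) = I ↔ I = 1
C ↔ C = 1 ↔ 1 = 1
((A → D) ↔ (A → D)) ∨ (C ↔ C) = 1 ∨ 1 = 1
¬(((A → D) ↔ (A → D)) ∨ (C ↔ C)) = ¬1 = 0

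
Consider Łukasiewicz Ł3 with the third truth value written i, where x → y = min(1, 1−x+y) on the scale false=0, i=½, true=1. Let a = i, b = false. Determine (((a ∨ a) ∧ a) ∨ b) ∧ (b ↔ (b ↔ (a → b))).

a ∨ a = i ∨ i = i
(a ∨ a) ∧ a = i ∧ i = i
((a ∨ a) ∧ a) ∨ b = i ∨ false = i
a → b = i → false = i  [min(1, 1−½+0)]
b ↔ (a → b) = false ↔ i = i
b ↔ (b ↔ (a → b)) = false ↔ i = i
(((a ∨ a) ∧ a) ∨ b) ∧ (b ↔ (b ↔ (a → b))) = i ∧ i = i

i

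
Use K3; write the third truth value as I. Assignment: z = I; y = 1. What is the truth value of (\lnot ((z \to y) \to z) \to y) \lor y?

z \to y = I \to 1 = 1  [\lnot I \lor 1]
(z \to y) \to z = 1 \to I = I
\lnot ((z \to y) \to z) = \lnot I = I
\lnot ((z \to y) \to z) \to y = I \to 1 = 1
(\lnot ((z \to y) \to z) \to y) \lor y = 1 \lor 1 = 1

1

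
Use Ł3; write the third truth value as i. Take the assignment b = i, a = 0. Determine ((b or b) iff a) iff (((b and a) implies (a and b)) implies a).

b or b = i or i = i
(b or b) iff a = i iff 0 = i  [1 − |½−0|]
b and a = i and 0 = 0
a and b = 0 and i = 0
(b and a) implies (a and b) = 0 implies 0 = 1
((b and a) implies (a and b)) implies a = 1 implies 0 = 0
((b or b) iff a) iff (((b and a) implies (a and b)) implies a) = i iff 0 = i

i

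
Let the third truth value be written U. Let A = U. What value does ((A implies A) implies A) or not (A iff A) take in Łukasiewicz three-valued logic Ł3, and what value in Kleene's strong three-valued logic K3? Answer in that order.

U; U

In Łukasiewicz three-valued logic Ł3: A implies A = U implies U = true
(A implies A) implies A = true implies U = U
A iff A = U iff U = true
not (A iff A) = not true = false
((A implies A) implies A) or not (A iff A) = U or false = U
In Kleene's strong three-valued logic K3: A implies A = U implies U = U  [not U or U]
(A implies A) implies A = U implies U = U
A iff A = U iff U = U
not (A iff A) = not U = U
((A implies A) implies A) or not (A iff A) = U or U = U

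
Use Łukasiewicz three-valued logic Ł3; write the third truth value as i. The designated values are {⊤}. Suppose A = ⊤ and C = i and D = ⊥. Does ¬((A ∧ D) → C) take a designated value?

A ∧ D = ⊤ ∧ ⊥ = ⊥
(A ∧ D) → C = ⊥ → i = ⊤  [min(1, 1−0+½)]
¬((A ∧ D) → C) = ¬⊤ = ⊥
⊥ ∉ {⊤}.

No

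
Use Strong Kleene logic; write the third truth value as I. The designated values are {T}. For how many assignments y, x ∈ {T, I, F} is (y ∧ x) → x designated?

Of the 9 assignments, 7 give a value in {T}.

7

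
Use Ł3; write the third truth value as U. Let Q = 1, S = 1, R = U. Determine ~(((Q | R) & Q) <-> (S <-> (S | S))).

0

Q | R = 1 | U = 1
(Q | R) & Q = 1 & 1 = 1
S | S = 1 | 1 = 1
S <-> (S | S) = 1 <-> 1 = 1
((Q | R) & Q) <-> (S <-> (S | S)) = 1 <-> 1 = 1
~(((Q | R) & Q) <-> (S <-> (S | S))) = ~1 = 0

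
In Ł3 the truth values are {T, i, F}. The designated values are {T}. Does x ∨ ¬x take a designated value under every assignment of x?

Countermodel: x=i gives i, which is not designated.

No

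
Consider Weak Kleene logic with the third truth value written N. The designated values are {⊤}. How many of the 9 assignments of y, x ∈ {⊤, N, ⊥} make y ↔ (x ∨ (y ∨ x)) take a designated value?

3

Designated under: (y=⊤, x=⊤); (y=⊤, x=⊥); (y=⊥, x=⊥).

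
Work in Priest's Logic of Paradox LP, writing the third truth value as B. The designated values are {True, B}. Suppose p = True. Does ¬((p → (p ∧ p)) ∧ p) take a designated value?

No

p ∧ p = True ∧ True = True
p → (p ∧ p) = True → True = True
(p → (p ∧ p)) ∧ p = True ∧ True = True
¬((p → (p ∧ p)) ∧ p) = ¬True = False
False ∉ {True, B}.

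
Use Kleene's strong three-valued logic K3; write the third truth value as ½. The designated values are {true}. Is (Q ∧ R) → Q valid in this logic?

Countermodel: Q=½, R=true gives ½, which is not designated.

No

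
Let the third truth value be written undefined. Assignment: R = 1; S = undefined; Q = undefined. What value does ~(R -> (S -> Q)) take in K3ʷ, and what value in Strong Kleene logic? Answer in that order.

In K3ʷ: S -> Q = undefined -> undefined = undefined
R -> (S -> Q) = 1 -> undefined = undefined
~(R -> (S -> Q)) = ~undefined = undefined
In Strong Kleene logic: S -> Q = undefined -> undefined = undefined  [~undefined | undefined]
R -> (S -> Q) = 1 -> undefined = undefined
~(R -> (S -> Q)) = ~undefined = undefined

undefined; undefined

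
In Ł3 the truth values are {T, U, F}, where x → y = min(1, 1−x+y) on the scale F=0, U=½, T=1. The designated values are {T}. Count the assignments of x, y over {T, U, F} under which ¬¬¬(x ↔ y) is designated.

Designated under: (x=T, y=F); (x=F, y=T).

2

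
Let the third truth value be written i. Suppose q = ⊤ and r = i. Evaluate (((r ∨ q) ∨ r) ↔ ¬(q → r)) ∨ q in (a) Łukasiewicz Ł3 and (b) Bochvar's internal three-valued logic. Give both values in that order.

In Łukasiewicz Ł3: r ∨ q = i ∨ ⊤ = ⊤
(r ∨ q) ∨ r = ⊤ ∨ i = ⊤
q → r = ⊤ → i = i  [min(1, 1−1+½)]
¬(q → r) = ¬i = i
((r ∨ q) ∨ r) ↔ ¬(q → r) = ⊤ ↔ i = i
(((r ∨ q) ∨ r) ↔ ¬(q → r)) ∨ q = i ∨ ⊤ = ⊤
In Bochvar's internal three-valued logic: r ∨ q = i ∨ ⊤ = i
(r ∨ q) ∨ r = i ∨ i = i
q → r = ⊤ → i = i  [any arg is the third value ⇒ result is the third value]
¬(q → r) = ¬i = i
((r ∨ q) ∨ r) ↔ ¬(q → r) = i ↔ i = i
(((r ∨ q) ∨ r) ↔ ¬(q → r)) ∨ q = i ∨ ⊤ = i
They differ because Łukasiewicz Ł3 and Bochvar's internal three-valued logic treat i differently under the binary connectives.

⊤; i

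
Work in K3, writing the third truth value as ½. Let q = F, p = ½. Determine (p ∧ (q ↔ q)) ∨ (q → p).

T

q ↔ q = F ↔ F = T
p ∧ (q ↔ q) = ½ ∧ T = ½
q → p = F → ½ = T  [¬F ∨ ½]
(p ∧ (q ↔ q)) ∨ (q → p) = ½ ∨ T = T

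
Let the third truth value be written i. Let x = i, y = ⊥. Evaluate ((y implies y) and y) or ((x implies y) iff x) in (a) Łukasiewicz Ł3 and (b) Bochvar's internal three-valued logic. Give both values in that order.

⊤; i

In Łukasiewicz Ł3: y implies y = ⊥ implies ⊥ = ⊤
(y implies y) and y = ⊤ and ⊥ = ⊥
x implies y = i implies ⊥ = i
(x implies y) iff x = i iff i = ⊤
((y implies y) and y) or ((x implies y) iff x) = ⊥ or ⊤ = ⊤
In Bochvar's internal three-valued logic: y implies y = ⊥ implies ⊥ = ⊤
(y implies y) and y = ⊤ and ⊥ = ⊥
x implies y = i implies ⊥ = i  [any arg is the third value ⇒ result is the third value]
(x implies y) iff x = i iff i = i
((y implies y) and y) or ((x implies y) iff x) = ⊥ or i = i
They differ because Łukasiewicz Ł3 and Bochvar's internal three-valued logic treat i differently under the binary connectives.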